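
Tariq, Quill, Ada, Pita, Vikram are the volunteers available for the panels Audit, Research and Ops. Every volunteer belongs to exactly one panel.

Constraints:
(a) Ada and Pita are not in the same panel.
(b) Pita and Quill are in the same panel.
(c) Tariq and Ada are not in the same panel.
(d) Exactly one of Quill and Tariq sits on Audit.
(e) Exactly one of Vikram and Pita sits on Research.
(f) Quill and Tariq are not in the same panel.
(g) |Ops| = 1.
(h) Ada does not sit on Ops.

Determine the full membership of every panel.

From (h): Ada ∉ Ops.
Suppose Tariq ∈ Audit: no assignment then satisfies all the clues, so Tariq ∉ Audit.

Audit = {Pita, Quill}; Research = {Ada, Vikram}; Ops = {Tariq}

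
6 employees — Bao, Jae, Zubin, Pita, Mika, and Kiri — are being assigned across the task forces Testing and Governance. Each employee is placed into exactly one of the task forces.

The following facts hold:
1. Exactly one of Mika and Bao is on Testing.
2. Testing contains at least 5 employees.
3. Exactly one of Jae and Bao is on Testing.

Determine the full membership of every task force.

Testing = {Jae, Kiri, Mika, Pita, Zubin}; Governance = {Bao}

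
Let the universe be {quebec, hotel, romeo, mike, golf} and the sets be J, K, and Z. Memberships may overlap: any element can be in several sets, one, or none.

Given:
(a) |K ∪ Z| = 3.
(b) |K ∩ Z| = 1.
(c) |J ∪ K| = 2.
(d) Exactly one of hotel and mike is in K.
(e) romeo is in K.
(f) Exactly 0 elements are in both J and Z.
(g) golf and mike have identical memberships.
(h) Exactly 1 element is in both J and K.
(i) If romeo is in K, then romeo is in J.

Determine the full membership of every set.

J = {romeo}; K = {hotel, romeo}; Z = {hotel, quebec}

From (e): romeo ∈ K.
(i): romeo ∈ J.
Suppose quebec ∈ J: no assignment then satisfies all the clues, so quebec ∉ J.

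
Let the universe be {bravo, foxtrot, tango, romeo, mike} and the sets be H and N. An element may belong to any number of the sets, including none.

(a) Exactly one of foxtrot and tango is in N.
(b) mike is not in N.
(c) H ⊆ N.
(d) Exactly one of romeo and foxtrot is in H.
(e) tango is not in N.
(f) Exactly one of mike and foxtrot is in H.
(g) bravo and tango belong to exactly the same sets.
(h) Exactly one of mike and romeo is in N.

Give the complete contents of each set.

From (b): mike ∉ N.
From (e): tango ∉ N.
(a) (exactly one): foxtrot ∈ N.
(c) contrapositive: tango ∉ H.
(c) contrapositive: mike ∉ H.
(f) (exactly one): foxtrot ∈ H.
(g): bravo matches tango: bravo ∉ H.
(g): bravo matches tango: bravo ∉ N.
(h) (exactly one): romeo ∈ N.
(d) (exactly one): romeo ∉ H.

H = {foxtrot}; N = {foxtrot, romeo}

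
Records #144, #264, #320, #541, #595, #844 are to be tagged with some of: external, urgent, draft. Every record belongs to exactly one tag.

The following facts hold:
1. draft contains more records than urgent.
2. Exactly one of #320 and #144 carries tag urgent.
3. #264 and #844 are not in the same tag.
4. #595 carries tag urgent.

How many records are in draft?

3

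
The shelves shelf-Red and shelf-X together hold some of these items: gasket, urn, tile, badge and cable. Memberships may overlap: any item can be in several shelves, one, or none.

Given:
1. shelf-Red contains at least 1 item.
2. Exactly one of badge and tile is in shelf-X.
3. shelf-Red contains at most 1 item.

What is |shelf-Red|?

1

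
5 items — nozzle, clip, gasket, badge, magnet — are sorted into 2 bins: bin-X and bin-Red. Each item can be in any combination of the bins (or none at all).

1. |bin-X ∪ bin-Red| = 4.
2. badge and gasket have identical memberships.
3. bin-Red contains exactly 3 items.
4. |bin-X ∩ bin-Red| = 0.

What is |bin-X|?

1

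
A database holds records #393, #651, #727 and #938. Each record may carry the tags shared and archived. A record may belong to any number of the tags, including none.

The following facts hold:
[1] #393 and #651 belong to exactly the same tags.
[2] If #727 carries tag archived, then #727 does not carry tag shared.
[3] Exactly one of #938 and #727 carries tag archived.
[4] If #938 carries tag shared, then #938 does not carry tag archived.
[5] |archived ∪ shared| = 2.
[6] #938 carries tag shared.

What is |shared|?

1

From (6): #938 ∈ shared.
(4): #938 ∉ archived.
(3) (exactly one): #727 ∈ archived.
(2): #727 ∉ shared.
Suppose #393 ∈ shared: no assignment then satisfies all the clues, so #393 ∉ shared.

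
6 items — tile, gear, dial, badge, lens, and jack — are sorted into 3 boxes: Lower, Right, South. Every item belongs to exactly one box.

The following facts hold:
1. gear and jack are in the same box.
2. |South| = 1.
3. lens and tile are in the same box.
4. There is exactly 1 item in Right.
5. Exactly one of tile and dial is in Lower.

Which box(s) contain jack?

jack: Lower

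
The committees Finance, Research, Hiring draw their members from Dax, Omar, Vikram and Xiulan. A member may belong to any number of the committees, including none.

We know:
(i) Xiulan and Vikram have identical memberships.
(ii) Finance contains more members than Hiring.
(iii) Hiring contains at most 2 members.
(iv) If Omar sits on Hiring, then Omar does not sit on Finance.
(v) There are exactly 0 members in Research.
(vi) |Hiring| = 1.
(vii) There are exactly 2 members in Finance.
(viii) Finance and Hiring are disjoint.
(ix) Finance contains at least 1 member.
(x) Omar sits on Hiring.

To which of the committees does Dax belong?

From (x): Omar ∈ Hiring.
(iv): Omar ∉ Finance.
(v): Research already has 0, so the rest are out.
(vi): Hiring already has 1, so the rest are out.
Suppose Dax ∈ Finance: no assignment then satisfies all the clues, so Dax ∉ Finance.

Dax: none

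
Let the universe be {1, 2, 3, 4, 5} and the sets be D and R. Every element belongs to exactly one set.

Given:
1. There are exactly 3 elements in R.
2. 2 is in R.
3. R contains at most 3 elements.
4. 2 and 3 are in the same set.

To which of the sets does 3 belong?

From (2): 2 ∈ R.
(4): 3 matches 2: 3 ∉ D.
(4): 3 matches 2: 3 ∈ R.

3: R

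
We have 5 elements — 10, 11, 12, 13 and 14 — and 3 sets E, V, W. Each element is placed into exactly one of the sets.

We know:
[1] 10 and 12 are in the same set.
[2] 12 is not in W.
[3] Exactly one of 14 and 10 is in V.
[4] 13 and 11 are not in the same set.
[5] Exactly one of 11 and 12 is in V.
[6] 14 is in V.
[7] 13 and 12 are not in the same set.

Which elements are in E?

From (2): 12 ∉ W.
From (6): 14 ∈ V.
(1): 10 matches 12: 10 ∉ W.
(3) (exactly one): 10 ∉ V.
Only one set left: 10 ∈ E.
(1): 12 matches 10: 12 ∈ E.
(5) (exactly one): 11 ∈ V.
(7): 13 ∉ E.
(4): 13 ∉ V.
Only one set left: 13 ∈ W.

E = {10, 12}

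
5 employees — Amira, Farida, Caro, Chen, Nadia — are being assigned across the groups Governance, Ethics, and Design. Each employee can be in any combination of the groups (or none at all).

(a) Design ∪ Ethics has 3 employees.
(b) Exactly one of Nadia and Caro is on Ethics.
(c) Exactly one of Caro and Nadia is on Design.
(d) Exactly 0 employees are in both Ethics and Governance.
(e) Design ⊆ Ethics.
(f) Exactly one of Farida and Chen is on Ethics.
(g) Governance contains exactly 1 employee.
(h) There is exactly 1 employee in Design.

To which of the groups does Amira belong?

Amira: Ethics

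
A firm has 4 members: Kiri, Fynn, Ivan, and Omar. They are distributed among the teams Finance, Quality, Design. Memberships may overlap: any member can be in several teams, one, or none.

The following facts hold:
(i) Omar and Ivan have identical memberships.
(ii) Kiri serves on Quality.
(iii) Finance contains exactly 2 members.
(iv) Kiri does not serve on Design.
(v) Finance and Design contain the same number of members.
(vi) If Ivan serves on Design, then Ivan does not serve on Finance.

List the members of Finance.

Finance = {Fynn, Kiri}

From (ii): Kiri ∈ Quality.
From (iv): Kiri ∉ Design.
Suppose Kiri ∉ Finance: no assignment then satisfies all the clues, so Kiri ∈ Finance.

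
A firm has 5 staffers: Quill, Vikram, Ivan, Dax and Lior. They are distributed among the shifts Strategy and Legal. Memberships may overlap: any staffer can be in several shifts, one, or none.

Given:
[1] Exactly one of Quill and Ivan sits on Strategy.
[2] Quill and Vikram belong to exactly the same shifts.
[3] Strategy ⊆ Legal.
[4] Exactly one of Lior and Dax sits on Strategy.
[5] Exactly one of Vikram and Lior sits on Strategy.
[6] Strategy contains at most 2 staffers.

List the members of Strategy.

Strategy = {Ivan, Lior}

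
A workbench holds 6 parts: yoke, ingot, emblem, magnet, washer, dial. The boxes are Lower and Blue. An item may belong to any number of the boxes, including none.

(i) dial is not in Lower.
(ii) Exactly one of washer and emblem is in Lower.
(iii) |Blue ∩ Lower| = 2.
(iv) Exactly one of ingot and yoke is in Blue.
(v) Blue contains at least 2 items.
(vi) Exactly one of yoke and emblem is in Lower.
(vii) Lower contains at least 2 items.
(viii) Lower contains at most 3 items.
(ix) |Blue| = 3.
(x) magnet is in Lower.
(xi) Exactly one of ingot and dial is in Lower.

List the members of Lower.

Lower = {emblem, ingot, magnet}

From (i): dial ∉ Lower.
From (x): magnet ∈ Lower.
(xi) (exactly one): ingot ∈ Lower.
Suppose yoke ∈ Lower: no assignment then satisfies all the clues, so yoke ∉ Lower.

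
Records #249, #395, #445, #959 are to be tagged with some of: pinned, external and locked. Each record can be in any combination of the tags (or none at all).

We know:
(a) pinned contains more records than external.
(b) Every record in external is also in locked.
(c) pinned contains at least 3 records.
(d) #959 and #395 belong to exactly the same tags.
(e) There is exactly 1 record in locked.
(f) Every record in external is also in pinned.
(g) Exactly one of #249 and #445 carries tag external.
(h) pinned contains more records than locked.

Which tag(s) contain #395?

#395: pinned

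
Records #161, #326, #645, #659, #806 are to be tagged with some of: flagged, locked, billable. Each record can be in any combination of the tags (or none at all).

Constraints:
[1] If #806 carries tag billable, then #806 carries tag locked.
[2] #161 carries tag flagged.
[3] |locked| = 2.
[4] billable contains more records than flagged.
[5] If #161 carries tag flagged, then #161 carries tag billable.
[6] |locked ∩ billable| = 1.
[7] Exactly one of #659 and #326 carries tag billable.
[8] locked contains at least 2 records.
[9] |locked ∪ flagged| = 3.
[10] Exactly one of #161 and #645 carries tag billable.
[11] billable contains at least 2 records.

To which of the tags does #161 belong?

#161: billable, flagged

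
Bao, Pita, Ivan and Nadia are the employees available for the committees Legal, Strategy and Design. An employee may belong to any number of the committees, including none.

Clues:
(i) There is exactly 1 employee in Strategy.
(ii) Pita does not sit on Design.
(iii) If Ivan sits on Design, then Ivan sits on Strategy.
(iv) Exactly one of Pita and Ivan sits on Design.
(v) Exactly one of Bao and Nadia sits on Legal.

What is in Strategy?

Strategy = {Ivan}

From (ii): Pita ∉ Design.
(iv) (exactly one): Ivan ∈ Design.
(iii): Ivan ∈ Strategy.
(i): Strategy already has 1, so the rest are out.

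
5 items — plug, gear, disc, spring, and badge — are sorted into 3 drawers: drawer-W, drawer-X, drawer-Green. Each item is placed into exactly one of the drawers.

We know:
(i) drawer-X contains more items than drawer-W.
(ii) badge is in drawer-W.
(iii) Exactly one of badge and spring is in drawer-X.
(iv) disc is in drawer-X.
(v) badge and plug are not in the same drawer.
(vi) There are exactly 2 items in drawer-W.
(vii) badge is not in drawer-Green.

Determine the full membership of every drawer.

drawer-W = {badge, gear}; drawer-X = {disc, plug, spring}; drawer-Green = {}

From (ii): badge ∈ drawer-W.
From (iv): disc ∈ drawer-X.
(iii) (exactly one): spring ∈ drawer-X.
(v): plug ∉ drawer-W.
(vi): only 2 candidates remain for drawer-W, so all are in.
Suppose plug ∉ drawer-X: no assignment then satisfies all the clues, so plug ∈ drawer-X.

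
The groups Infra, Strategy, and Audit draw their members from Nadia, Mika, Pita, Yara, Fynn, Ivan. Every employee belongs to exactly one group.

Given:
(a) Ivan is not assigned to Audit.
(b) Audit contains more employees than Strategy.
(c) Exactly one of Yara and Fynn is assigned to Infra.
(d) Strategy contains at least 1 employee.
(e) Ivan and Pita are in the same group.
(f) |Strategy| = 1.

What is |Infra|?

From (a): Ivan ∉ Audit.
(e): Pita matches Ivan: Pita ∉ Audit.
Suppose Nadia ∈ Infra: no assignment then satisfies all the clues, so Nadia ∉ Infra.

3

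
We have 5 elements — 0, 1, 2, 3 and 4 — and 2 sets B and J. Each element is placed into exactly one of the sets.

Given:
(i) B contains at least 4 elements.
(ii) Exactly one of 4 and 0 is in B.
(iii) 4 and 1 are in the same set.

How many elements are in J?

1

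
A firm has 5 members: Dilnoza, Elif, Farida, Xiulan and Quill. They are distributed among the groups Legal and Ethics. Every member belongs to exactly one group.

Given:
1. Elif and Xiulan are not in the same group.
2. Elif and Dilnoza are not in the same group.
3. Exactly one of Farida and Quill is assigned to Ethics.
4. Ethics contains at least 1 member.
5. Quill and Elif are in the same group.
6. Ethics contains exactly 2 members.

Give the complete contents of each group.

Legal = {Dilnoza, Farida, Xiulan}; Ethics = {Elif, Quill}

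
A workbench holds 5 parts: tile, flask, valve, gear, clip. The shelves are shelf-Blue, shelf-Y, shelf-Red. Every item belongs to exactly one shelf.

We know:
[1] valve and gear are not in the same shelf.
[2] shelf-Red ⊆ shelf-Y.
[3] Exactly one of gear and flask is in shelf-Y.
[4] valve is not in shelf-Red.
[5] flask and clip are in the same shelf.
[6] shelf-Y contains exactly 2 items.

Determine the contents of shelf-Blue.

shelf-Blue = {clip, flask, valve}

From (4): valve ∉ shelf-Red.
Suppose tile ∈ shelf-Blue: no assignment then satisfies all the clues, so tile ∉ shelf-Blue.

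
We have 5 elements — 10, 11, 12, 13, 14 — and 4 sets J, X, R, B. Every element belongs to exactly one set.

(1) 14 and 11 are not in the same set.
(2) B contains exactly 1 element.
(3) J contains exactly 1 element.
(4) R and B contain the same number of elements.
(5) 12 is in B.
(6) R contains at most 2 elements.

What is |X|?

2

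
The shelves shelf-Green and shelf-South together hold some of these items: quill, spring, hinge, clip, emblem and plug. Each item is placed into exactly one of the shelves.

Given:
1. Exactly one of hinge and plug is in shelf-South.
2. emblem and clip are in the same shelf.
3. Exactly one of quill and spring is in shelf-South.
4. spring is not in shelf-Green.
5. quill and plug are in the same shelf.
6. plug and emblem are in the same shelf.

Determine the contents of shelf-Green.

shelf-Green = {clip, emblem, plug, quill}

From (4): spring ∉ shelf-Green.
Only one shelf left: spring ∈ shelf-South.
(3) (exactly one): quill ∉ shelf-South.
(5): plug matches quill: plug ∉ shelf-South.
(6): emblem matches plug: emblem ∉ shelf-South.
Only one shelf left: quill ∈ shelf-Green.
Only one shelf left: emblem ∈ shelf-Green.
Only one shelf left: plug ∈ shelf-Green.
(1) (exactly one): hinge ∈ shelf-South.
(2): clip matches emblem: clip ∈ shelf-Green.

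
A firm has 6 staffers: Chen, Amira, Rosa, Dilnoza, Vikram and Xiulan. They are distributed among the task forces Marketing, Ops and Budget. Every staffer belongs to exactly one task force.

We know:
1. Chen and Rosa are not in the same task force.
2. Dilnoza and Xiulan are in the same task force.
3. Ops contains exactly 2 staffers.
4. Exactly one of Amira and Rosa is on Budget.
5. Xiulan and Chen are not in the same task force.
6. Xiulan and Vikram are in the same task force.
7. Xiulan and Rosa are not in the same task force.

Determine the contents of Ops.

Ops = {Amira, Chen}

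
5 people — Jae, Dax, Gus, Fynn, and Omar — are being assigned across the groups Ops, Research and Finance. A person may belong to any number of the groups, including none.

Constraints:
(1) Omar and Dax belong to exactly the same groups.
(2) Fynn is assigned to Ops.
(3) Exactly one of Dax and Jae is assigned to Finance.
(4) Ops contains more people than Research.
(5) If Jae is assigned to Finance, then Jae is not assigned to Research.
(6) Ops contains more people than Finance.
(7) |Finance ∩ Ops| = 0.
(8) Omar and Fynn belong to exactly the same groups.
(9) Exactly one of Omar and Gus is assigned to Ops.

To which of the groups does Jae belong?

Jae: Finance

From (2): Fynn ∈ Ops.
(8): Omar matches Fynn: Omar ∈ Ops.
(9) (exactly one): Gus ∉ Ops.
(1): Dax matches Omar: Dax ∈ Ops.
Suppose Jae ∈ Ops: no assignment then satisfies all the clues, so Jae ∉ Ops.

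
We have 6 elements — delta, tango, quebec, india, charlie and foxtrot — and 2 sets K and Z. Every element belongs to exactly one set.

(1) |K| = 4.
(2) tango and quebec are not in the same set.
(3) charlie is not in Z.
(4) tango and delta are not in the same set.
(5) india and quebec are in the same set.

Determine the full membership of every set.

From (3): charlie ∉ Z.
Only one set left: charlie ∈ K.
Suppose delta ∉ K: no assignment then satisfies all the clues, so delta ∈ K.

K = {charlie, delta, india, quebec}; Z = {foxtrot, tango}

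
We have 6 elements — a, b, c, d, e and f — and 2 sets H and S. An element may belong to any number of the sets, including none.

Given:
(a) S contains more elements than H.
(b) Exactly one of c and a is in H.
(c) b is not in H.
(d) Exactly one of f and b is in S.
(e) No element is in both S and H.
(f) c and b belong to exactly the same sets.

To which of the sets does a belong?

a: H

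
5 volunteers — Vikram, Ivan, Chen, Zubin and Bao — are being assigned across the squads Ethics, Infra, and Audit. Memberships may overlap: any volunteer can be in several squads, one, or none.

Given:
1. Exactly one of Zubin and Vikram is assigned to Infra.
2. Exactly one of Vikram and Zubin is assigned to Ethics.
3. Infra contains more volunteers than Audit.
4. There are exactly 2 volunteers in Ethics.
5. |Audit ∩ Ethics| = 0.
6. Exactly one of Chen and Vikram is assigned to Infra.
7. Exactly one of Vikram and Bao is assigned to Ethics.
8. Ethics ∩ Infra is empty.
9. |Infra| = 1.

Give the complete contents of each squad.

Ethics = {Bao, Zubin}; Infra = {Vikram}; Audit = {}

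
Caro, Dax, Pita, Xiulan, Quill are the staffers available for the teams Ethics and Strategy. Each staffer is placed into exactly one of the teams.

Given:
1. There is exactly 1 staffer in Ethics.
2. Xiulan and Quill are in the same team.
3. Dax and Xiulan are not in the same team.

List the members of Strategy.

Strategy = {Caro, Pita, Quill, Xiulan}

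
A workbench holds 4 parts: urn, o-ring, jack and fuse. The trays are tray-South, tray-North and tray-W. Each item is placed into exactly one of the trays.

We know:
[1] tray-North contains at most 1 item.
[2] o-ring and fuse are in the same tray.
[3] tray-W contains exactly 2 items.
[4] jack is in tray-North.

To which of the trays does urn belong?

urn: tray-South

From (4): jack ∈ tray-North.
(1): tray-North already has 1, so the rest are out.
Suppose urn ∉ tray-South: no assignment then satisfies all the clues, so urn ∈ tray-South.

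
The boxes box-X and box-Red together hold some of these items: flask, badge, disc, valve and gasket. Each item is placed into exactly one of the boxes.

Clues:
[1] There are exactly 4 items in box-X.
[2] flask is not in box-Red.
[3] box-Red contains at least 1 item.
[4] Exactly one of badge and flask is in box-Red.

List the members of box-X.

box-X = {disc, flask, gasket, valve}

From (2): flask ∉ box-Red.
(4) (exactly one): badge ∈ box-Red.
Only one box left: flask ∈ box-X.
(1): only 4 candidates remain for box-X, so all are in.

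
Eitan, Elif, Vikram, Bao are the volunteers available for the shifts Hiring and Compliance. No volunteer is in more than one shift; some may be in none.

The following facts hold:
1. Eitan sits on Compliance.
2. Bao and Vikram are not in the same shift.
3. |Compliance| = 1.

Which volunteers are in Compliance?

Compliance = {Eitan}

From (1): Eitan ∈ Compliance.
(3): Compliance already has 1, so the rest are out.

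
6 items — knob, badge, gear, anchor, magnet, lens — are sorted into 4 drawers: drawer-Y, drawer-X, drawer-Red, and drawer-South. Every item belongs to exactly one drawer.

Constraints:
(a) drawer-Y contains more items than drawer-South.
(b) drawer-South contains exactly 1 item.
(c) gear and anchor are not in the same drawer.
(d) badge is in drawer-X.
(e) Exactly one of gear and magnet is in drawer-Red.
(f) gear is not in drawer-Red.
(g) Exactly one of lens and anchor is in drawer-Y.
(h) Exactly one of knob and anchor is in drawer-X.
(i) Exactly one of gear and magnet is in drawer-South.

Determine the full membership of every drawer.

From (d): badge ∈ drawer-X.
From (f): gear ∉ drawer-Red.
(e) (exactly one): magnet ∈ drawer-Red.
(i) (exactly one): gear ∈ drawer-South.
(b): drawer-South already has 1, so the rest are out.
Suppose knob ∉ drawer-Y: no assignment then satisfies all the clues, so knob ∈ drawer-Y.

drawer-Y = {knob, lens}; drawer-X = {anchor, badge}; drawer-Red = {magnet}; drawer-South = {gear}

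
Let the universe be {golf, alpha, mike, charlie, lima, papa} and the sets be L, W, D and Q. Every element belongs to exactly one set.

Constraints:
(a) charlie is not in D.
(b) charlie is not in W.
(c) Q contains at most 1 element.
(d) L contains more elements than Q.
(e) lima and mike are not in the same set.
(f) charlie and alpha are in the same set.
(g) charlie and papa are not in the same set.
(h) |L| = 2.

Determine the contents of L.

L = {alpha, charlie}

From (a): charlie ∉ D.
From (b): charlie ∉ W.
(f): alpha matches charlie: alpha ∉ W.
(f): alpha matches charlie: alpha ∉ D.
Suppose golf ∈ L: no assignment then satisfies all the clues, so golf ∉ L.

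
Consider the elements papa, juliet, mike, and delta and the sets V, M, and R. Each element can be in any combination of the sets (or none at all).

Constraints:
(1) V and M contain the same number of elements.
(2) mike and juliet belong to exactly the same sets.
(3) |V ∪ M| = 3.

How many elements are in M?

3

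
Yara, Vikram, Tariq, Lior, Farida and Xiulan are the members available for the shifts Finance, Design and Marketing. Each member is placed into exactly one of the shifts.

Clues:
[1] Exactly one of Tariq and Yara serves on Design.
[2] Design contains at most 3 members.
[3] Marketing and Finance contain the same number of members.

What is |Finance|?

2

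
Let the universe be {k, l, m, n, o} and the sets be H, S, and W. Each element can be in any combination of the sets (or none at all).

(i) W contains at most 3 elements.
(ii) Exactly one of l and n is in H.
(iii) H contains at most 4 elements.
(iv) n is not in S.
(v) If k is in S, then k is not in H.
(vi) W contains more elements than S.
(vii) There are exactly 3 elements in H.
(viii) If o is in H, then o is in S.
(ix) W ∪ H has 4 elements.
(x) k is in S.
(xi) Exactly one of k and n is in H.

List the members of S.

S = {k, o}

From (iv): n ∉ S.
From (x): k ∈ S.
(v): k ∉ H.
(xi) (exactly one): n ∈ H.
(ii) (exactly one): l ∉ H.
(vii): only 3 candidates remain for H, so all are in.
(viii): o ∈ S.
Suppose l ∈ S: no assignment then satisfies all the clues, so l ∉ S.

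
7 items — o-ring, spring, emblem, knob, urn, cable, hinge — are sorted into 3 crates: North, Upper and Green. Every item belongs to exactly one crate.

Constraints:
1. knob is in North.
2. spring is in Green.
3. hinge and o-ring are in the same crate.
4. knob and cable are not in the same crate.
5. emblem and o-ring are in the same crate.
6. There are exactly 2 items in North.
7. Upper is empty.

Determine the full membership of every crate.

From (1): knob ∈ North.
From (2): spring ∈ Green.
(4): cable ∉ North.
(7): Upper already has 0, so the rest are out.
Only one crate left: cable ∈ Green.
Suppose o-ring ∈ North: no assignment then satisfies all the clues, so o-ring ∉ North.

North = {knob, urn}; Upper = {}; Green = {cable, emblem, hinge, o-ring, spring}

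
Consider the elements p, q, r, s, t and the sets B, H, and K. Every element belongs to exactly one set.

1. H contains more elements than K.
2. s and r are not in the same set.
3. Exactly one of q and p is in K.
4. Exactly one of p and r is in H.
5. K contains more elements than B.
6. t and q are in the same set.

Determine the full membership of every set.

B = {}; H = {q, r, t}; K = {p, s}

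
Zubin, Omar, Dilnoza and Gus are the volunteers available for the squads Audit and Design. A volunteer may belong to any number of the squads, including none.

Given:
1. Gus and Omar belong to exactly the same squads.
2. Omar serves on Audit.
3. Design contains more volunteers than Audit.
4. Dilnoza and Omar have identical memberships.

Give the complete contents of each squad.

Audit = {Dilnoza, Gus, Omar}; Design = {Dilnoza, Gus, Omar, Zubin}

From (2): Omar ∈ Audit.
(1): Gus matches Omar: Gus ∈ Audit.
(4): Dilnoza matches Omar: Dilnoza ∈ Audit.
Suppose Zubin ∈ Audit: no assignment then satisfies all the clues, so Zubin ∉ Audit.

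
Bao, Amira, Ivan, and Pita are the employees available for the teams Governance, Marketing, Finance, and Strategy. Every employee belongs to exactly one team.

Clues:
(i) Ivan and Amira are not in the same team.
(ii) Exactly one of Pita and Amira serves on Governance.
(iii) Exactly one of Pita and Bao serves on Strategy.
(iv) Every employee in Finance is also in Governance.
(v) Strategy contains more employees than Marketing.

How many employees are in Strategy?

2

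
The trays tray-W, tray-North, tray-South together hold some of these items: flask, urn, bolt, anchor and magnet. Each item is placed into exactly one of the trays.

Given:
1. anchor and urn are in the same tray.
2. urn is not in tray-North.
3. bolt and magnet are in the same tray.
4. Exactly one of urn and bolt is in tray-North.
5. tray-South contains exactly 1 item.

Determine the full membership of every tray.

tray-W = {anchor, urn}; tray-North = {bolt, magnet}; tray-South = {flask}

From (2): urn ∉ tray-North.
(1): anchor matches urn: anchor ∉ tray-North.
(4) (exactly one): bolt ∈ tray-North.
(3): magnet matches bolt: magnet ∉ tray-W.
(3): magnet matches bolt: magnet ∈ tray-North.
Suppose flask ∈ tray-W: no assignment then satisfies all the clues, so flask ∉ tray-W.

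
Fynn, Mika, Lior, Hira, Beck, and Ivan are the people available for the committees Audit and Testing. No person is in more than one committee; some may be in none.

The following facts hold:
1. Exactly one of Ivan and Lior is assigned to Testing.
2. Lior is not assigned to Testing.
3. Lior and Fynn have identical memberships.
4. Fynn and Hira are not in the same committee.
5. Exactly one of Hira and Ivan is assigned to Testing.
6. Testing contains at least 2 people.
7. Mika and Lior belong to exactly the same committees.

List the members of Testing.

Testing = {Beck, Ivan}

From (2): Lior ∉ Testing.
(1) (exactly one): Ivan ∈ Testing.
(3): Fynn matches Lior: Fynn ∉ Testing.
(5) (exactly one): Hira ∉ Testing.
(7): Mika matches Lior: Mika ∉ Testing.
(6): only 2 candidates remain for Testing, so all are in.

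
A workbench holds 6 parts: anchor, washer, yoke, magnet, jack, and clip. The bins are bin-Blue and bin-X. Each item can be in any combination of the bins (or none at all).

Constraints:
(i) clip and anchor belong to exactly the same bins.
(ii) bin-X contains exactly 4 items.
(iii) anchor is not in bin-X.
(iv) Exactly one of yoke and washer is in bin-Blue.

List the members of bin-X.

From (iii): anchor ∉ bin-X.
(i): clip matches anchor: clip ∉ bin-X.
(ii): only 4 candidates remain for bin-X, so all are in.

bin-X = {jack, magnet, washer, yoke}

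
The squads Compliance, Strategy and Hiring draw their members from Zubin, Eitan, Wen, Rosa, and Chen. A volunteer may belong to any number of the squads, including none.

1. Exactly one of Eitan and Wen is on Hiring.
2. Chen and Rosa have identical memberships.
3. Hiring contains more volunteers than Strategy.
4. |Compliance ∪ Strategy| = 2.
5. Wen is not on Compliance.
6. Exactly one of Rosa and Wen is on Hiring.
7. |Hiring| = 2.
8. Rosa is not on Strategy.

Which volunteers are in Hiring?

Hiring = {Wen, Zubin}

From (5): Wen ∉ Compliance.
From (8): Rosa ∉ Strategy.
(2): Chen matches Rosa: Chen ∉ Strategy.
Suppose Zubin ∉ Hiring: no assignment then satisfies all the clues, so Zubin ∈ Hiring.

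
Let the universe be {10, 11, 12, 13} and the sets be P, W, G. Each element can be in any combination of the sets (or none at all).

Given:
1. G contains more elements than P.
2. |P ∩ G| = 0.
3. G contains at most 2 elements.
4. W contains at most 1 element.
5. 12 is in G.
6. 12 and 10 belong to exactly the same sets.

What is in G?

From (5): 12 ∈ G.
(6): 10 matches 12: 10 ∈ G.
(3): G already has 2, so the rest are out.

G = {10, 12}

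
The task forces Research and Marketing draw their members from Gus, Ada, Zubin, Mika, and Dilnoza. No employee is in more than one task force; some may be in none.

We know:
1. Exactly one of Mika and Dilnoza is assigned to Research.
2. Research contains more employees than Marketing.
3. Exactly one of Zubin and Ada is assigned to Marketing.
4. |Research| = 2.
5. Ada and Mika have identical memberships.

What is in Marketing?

Marketing = {Zubin}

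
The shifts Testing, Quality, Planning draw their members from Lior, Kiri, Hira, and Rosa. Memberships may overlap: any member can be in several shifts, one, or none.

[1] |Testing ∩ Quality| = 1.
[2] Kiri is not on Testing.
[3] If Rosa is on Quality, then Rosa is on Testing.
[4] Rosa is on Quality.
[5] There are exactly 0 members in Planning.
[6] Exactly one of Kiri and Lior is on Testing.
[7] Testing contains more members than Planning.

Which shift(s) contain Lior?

Lior: Testing

From (2): Kiri ∉ Testing.
From (4): Rosa ∈ Quality.
(3): Rosa ∈ Testing.
(5): Planning already has 0, so the rest are out.
(6) (exactly one): Lior ∈ Testing.
Suppose Lior ∈ Quality: no assignment then satisfies all the clues, so Lior ∉ Quality.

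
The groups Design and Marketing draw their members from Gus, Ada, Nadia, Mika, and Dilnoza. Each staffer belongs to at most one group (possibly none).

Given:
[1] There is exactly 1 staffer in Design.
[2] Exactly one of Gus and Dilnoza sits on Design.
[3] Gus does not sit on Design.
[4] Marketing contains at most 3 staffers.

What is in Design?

From (3): Gus ∉ Design.
(2) (exactly one): Dilnoza ∈ Design.
(1): Design already has 1, so the rest are out.

Design = {Dilnoza}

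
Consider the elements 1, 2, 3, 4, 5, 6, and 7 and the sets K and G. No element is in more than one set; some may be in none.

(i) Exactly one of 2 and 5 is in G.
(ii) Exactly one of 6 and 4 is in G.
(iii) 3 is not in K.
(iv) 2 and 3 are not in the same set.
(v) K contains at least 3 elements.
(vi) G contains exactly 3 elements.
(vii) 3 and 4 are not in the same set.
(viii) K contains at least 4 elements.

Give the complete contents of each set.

K = {1, 2, 4, 7}; G = {3, 5, 6}

From (iii): 3 ∉ K.
Suppose 1 ∉ K: no assignment then satisfies all the clues, so 1 ∈ K.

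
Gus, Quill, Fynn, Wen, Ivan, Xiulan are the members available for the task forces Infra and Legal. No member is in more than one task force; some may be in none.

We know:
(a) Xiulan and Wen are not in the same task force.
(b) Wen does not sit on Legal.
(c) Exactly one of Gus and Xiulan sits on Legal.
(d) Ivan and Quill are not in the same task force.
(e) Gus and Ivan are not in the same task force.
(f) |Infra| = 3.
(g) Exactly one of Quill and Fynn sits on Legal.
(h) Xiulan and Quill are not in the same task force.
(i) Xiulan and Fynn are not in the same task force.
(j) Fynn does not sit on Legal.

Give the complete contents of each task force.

Infra = {Fynn, Ivan, Wen}; Legal = {Gus, Quill}

From (b): Wen ∉ Legal.
From (j): Fynn ∉ Legal.
(g) (exactly one): Quill ∈ Legal.
(h): Xiulan ∉ Legal.
(c) (exactly one): Gus ∈ Legal.
(d): Ivan ∉ Legal.
Suppose Fynn ∉ Infra: no assignment then satisfies all the clues, so Fynn ∈ Infra.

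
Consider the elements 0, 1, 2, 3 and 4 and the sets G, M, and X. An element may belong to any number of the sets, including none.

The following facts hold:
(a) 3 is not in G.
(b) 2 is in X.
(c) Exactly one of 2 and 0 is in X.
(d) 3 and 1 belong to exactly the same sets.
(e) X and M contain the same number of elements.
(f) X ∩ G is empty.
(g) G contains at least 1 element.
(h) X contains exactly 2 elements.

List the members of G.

G = {0}

From (a): 3 ∉ G.
From (b): 2 ∈ X.
(c) (exactly one): 0 ∉ X.
(d): 1 matches 3: 1 ∉ G.
(f) (disjoint): 2 ∉ G.
Suppose 0 ∉ G: no assignment then satisfies all the clues, so 0 ∈ G.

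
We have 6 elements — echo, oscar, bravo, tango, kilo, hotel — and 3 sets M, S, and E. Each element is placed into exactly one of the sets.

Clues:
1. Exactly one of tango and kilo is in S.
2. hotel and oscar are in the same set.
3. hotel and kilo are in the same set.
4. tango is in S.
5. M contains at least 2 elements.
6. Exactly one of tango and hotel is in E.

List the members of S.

From (4): tango ∈ S.
(1) (exactly one): kilo ∉ S.
(3): hotel matches kilo: hotel ∉ S.
(6) (exactly one): hotel ∈ E.
(2): oscar matches hotel: oscar ∉ M.
(2): oscar matches hotel: oscar ∉ S.
(2): oscar matches hotel: oscar ∈ E.
(3): kilo matches hotel: kilo ∉ M.
(3): kilo matches hotel: kilo ∈ E.
(5): only 2 candidates remain for M, so all are in.

S = {tango}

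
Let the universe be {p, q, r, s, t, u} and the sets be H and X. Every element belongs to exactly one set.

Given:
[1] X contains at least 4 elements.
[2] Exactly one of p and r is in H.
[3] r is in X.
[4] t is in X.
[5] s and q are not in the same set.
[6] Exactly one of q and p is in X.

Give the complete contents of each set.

From (3): r ∈ X.
From (4): t ∈ X.
(2) (exactly one): p ∈ H.
(6) (exactly one): q ∈ X.
(5): s ∉ X.
Only one set left: s ∈ H.
(1): only 4 candidates remain for X, so all are in.

H = {p, s}; X = {q, r, t, u}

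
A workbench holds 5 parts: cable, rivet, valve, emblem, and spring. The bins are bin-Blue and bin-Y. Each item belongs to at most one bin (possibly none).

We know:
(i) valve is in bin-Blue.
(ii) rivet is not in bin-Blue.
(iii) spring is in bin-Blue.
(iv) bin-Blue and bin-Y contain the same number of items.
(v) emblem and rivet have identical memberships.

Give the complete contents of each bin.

bin-Blue = {spring, valve}; bin-Y = {emblem, rivet}

From (i): valve ∈ bin-Blue.
From (ii): rivet ∉ bin-Blue.
From (iii): spring ∈ bin-Blue.
(v): emblem matches rivet: emblem ∉ bin-Blue.
Suppose cable ∈ bin-Blue: no assignment then satisfies all the clues, so cable ∉ bin-Blue.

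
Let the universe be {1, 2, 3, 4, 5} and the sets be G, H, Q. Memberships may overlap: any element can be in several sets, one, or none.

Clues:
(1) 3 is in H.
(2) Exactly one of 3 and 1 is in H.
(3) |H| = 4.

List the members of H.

From (1): 3 ∈ H.
(2) (exactly one): 1 ∉ H.
(3): only 4 candidates remain for H, so all are in.

H = {2, 3, 4, 5}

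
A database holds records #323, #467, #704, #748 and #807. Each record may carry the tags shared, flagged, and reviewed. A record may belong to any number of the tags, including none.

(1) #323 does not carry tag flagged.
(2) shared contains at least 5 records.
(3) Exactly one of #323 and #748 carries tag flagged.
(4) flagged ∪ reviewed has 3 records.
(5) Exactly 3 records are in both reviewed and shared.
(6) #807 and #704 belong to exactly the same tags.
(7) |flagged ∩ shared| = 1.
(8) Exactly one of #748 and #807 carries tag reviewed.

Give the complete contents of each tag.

From (1): #323 ∉ flagged.
(2): only 5 candidates remain for shared, so all are in.
(3) (exactly one): #748 ∈ flagged.
Suppose #323 ∉ reviewed: no assignment then satisfies all the clues, so #323 ∈ reviewed.

shared = {#323, #467, #704, #748, #807}; flagged = {#748}; reviewed = {#323, #467, #748}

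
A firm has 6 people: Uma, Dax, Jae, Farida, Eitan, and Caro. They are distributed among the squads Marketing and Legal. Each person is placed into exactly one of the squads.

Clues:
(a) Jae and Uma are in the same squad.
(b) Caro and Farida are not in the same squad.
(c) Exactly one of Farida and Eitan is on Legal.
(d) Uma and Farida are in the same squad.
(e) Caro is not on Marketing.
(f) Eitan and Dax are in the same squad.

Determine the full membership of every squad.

From (e): Caro ∉ Marketing.
Only one squad left: Caro ∈ Legal.
(b): Farida ∉ Legal.
(c) (exactly one): Eitan ∈ Legal.
(d): Uma matches Farida: Uma ∉ Legal.
(f): Dax matches Eitan: Dax ∉ Marketing.
(f): Dax matches Eitan: Dax ∈ Legal.
Only one squad left: Uma ∈ Marketing.
Only one squad left: Farida ∈ Marketing.
(a): Jae matches Uma: Jae ∈ Marketing.

Marketing = {Farida, Jae, Uma}; Legal = {Caro, Dax, Eitan}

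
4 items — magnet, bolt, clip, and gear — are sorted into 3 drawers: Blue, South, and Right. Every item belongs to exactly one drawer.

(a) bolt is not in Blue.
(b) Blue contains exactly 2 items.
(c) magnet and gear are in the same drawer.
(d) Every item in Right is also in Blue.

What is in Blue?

From (a): bolt ∉ Blue.
(d) contrapositive: bolt ∉ Right.
Only one drawer left: bolt ∈ South.
Suppose magnet ∉ Blue: no assignment then satisfies all the clues, so magnet ∈ Blue.

Blue = {gear, magnet}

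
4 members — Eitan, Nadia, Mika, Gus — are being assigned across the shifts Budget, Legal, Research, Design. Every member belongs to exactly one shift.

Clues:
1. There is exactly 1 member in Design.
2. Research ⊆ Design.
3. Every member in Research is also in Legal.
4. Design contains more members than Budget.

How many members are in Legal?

3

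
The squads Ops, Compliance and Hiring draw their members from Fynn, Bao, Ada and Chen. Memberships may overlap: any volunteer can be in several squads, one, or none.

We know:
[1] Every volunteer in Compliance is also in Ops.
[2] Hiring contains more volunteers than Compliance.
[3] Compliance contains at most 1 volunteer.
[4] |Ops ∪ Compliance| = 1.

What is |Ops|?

1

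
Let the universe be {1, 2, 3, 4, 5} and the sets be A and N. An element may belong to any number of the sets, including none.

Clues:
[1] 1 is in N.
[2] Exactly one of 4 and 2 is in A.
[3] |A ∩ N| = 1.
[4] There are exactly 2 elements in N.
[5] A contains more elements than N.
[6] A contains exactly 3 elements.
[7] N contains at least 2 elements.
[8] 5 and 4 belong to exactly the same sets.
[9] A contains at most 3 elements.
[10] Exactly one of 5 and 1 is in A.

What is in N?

N = {1, 3}

From (1): 1 ∈ N.
Suppose 2 ∈ N: no assignment then satisfies all the clues, so 2 ∉ N.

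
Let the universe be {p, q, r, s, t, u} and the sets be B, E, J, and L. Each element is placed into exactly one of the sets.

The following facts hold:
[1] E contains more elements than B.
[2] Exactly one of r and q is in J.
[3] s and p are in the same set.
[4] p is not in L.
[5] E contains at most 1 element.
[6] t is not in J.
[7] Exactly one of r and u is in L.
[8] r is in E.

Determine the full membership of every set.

B = {}; E = {r}; J = {p, q, s}; L = {t, u}

From (4): p ∉ L.
From (6): t ∉ J.
From (8): r ∈ E.
(2) (exactly one): q ∈ J.
(3): s matches p: s ∉ L.
(5): E already has 1, so the rest are out.
(7) (exactly one): u ∈ L.
Suppose p ∈ B: no assignment then satisfies all the clues, so p ∉ B.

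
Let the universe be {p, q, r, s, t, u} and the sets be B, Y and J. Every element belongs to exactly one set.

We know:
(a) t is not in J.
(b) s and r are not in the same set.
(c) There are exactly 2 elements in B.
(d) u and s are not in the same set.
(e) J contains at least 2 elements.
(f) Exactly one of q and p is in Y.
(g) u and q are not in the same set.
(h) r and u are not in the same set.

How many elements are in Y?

2

From (a): t ∉ J.
Suppose p ∈ B: no assignment then satisfies all the clues, so p ∉ B.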